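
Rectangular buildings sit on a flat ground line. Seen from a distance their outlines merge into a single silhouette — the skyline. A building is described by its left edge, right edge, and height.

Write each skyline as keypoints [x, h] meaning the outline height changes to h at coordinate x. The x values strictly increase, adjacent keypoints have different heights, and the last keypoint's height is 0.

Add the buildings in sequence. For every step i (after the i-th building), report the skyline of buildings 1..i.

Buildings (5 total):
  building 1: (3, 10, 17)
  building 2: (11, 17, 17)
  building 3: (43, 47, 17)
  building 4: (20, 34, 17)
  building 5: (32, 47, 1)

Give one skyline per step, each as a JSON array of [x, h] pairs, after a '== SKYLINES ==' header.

== SKYLINES ==
[[3,17],[10,0]]
[[3,17],[10,0],[11,17],[17,0]]
[[3,17],[10,0],[11,17],[17,0],[43,17],[47,0]]
[[3,17],[10,0],[11,17],[17,0],[20,17],[34,0],[43,17],[47,0]]
[[3,17],[10,0],[11,17],[17,0],[20,17],[34,1],[43,17],[47,0]]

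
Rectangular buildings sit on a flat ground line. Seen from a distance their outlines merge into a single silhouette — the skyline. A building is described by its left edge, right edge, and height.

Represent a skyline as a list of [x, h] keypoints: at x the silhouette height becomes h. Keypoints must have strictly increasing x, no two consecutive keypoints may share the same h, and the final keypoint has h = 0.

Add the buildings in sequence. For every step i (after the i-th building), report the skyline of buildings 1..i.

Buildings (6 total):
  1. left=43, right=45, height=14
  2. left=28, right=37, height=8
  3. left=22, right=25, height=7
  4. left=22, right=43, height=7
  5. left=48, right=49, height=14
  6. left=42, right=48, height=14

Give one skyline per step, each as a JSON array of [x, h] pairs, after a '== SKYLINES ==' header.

== SKYLINES ==
[[43,14],[45,0]]
[[28,8],[37,0],[43,14],[45,0]]
[[22,7],[25,0],[28,8],[37,0],[43,14],[45,0]]
[[22,7],[28,8],[37,7],[43,14],[45,0]]
[[22,7],[28,8],[37,7],[43,14],[45,0],[48,14],[49,0]]
[[22,7],[28,8],[37,7],[42,14],[49,0]]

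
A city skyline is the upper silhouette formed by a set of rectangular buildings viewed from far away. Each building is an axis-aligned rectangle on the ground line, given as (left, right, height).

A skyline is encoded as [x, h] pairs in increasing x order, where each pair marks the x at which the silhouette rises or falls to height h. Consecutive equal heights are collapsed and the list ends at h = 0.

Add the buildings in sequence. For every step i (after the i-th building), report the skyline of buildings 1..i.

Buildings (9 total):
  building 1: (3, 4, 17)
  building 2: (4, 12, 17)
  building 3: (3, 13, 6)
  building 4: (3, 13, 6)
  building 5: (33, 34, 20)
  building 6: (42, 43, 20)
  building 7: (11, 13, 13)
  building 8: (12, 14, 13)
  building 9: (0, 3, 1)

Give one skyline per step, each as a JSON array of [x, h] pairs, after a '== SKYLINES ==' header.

== SKYLINES ==
[[3,17],[4,0]]
[[3,17],[12,0]]
[[3,17],[12,6],[13,0]]
[[3,17],[12,6],[13,0]]
[[3,17],[12,6],[13,0],[33,20],[34,0]]
[[3,17],[12,6],[13,0],[33,20],[34,0],[42,20],[43,0]]
[[3,17],[12,13],[13,0],[33,20],[34,0],[42,20],[43,0]]
[[3,17],[12,13],[14,0],[33,20],[34,0],[42,20],[43,0]]
[[0,1],[3,17],[12,13],[14,0],[33,20],[34,0],[42,20],[43,0]]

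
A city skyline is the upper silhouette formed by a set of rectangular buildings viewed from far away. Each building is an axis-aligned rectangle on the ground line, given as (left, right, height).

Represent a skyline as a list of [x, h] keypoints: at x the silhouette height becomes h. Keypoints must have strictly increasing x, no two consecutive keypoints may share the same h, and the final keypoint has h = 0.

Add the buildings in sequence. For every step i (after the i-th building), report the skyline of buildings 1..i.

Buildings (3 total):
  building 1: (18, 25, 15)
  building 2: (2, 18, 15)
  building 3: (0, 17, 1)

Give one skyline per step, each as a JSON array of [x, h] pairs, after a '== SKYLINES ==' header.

== SKYLINES ==
[[18,15],[25,0]]
[[2,15],[25,0]]
[[0,1],[2,15],[25,0]]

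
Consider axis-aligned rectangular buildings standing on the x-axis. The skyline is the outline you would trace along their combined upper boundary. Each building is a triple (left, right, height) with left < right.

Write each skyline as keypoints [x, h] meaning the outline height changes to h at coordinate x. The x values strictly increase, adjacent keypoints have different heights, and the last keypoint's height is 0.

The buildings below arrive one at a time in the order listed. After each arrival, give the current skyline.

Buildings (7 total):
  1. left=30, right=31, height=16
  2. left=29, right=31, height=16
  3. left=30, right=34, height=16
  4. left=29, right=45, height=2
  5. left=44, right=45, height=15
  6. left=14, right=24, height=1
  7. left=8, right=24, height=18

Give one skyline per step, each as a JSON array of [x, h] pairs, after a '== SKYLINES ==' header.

== SKYLINES ==
[[30,16],[31,0]]
[[29,16],[31,0]]
[[29,16],[34,0]]
[[29,16],[34,2],[45,0]]
[[29,16],[34,2],[44,15],[45,0]]
[[14,1],[24,0],[29,16],[34,2],[44,15],[45,0]]
[[8,18],[24,0],[29,16],[34,2],[44,15],[45,0]]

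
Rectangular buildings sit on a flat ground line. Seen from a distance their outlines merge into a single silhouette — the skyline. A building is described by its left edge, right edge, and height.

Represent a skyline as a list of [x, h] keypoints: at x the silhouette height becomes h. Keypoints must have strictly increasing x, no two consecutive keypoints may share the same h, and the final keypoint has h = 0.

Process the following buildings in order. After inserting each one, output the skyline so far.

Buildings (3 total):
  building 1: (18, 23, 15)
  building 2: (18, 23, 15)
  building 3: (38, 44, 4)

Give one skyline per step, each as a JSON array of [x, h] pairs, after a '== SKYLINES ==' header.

== SKYLINES ==
[[18,15],[23,0]]
[[18,15],[23,0]]
[[18,15],[23,0],[38,4],[44,0]]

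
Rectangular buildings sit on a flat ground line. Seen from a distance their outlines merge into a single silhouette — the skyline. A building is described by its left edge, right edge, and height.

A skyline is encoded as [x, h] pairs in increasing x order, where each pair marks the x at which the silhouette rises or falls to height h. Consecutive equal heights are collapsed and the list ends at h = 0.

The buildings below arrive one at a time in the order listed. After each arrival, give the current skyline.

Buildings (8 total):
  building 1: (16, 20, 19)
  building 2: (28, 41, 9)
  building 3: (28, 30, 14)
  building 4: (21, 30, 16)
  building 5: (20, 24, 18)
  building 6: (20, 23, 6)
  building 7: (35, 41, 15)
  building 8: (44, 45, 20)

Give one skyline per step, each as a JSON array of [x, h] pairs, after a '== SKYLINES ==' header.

== SKYLINES ==
[[16,19],[20,0]]
[[16,19],[20,0],[28,9],[41,0]]
[[16,19],[20,0],[28,14],[30,9],[41,0]]
[[16,19],[20,0],[21,16],[30,9],[41,0]]
[[16,19],[20,18],[24,16],[30,9],[41,0]]
[[16,19],[20,18],[24,16],[30,9],[41,0]]
[[16,19],[20,18],[24,16],[30,9],[35,15],[41,0]]
[[16,19],[20,18],[24,16],[30,9],[35,15],[41,0],[44,20],[45,0]]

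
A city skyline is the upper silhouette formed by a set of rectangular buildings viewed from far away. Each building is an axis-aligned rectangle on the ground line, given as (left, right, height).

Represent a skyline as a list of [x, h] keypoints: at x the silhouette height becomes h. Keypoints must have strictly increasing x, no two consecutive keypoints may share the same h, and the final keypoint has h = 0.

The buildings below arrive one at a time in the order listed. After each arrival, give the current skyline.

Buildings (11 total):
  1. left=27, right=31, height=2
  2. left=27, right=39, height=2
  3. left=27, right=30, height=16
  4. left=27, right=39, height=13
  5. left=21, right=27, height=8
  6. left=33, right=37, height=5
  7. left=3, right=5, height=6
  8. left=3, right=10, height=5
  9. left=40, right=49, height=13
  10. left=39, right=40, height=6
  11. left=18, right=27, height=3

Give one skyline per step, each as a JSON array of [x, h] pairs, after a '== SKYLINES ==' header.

== SKYLINES ==
[[27,2],[31,0]]
[[27,2],[39,0]]
[[27,16],[30,2],[39,0]]
[[27,16],[30,13],[39,0]]
[[21,8],[27,16],[30,13],[39,0]]
[[21,8],[27,16],[30,13],[39,0]]
[[3,6],[5,0],[21,8],[27,16],[30,13],[39,0]]
[[3,6],[5,5],[10,0],[21,8],[27,16],[30,13],[39,0]]
[[3,6],[5,5],[10,0],[21,8],[27,16],[30,13],[39,0],[40,13],[49,0]]
[[3,6],[5,5],[10,0],[21,8],[27,16],[30,13],[39,6],[40,13],[49,0]]
[[3,6],[5,5],[10,0],[18,3],[21,8],[27,16],[30,13],[39,6],[40,13],[49,0]]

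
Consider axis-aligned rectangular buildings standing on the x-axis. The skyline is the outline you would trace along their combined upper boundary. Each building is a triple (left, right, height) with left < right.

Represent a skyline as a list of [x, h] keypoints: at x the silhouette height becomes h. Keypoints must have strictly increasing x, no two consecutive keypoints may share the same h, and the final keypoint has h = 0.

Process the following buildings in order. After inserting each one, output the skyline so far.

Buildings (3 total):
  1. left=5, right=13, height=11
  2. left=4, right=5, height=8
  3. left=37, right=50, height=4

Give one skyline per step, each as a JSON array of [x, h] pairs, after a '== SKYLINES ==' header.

== SKYLINES ==
[[5,11],[13,0]]
[[4,8],[5,11],[13,0]]
[[4,8],[5,11],[13,0],[37,4],[50,0]]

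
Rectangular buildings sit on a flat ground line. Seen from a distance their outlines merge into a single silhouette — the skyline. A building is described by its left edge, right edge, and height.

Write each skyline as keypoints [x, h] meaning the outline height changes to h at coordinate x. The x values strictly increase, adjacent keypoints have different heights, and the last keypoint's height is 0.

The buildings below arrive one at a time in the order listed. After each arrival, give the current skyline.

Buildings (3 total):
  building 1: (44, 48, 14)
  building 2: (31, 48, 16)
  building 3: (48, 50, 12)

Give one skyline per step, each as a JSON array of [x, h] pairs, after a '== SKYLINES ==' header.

== SKYLINES ==
[[44,14],[48,0]]
[[31,16],[48,0]]
[[31,16],[48,12],[50,0]]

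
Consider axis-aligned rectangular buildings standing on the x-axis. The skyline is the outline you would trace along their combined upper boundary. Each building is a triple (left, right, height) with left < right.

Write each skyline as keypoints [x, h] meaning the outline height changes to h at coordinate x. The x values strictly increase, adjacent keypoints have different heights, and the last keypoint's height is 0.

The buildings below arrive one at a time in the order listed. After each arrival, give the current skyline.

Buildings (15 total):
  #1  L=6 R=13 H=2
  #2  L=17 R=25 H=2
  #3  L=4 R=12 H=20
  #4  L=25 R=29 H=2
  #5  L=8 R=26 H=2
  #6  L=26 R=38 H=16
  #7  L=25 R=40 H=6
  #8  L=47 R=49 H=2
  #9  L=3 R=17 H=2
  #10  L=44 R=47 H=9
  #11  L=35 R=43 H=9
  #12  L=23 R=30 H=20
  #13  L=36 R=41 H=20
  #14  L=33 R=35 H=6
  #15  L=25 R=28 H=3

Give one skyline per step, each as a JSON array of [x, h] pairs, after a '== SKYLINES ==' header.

== SKYLINES ==
[[6,2],[13,0]]
[[6,2],[13,0],[17,2],[25,0]]
[[4,20],[12,2],[13,0],[17,2],[25,0]]
[[4,20],[12,2],[13,0],[17,2],[29,0]]
[[4,20],[12,2],[29,0]]
[[4,20],[12,2],[26,16],[38,0]]
[[4,20],[12,2],[25,6],[26,16],[38,6],[40,0]]
[[4,20],[12,2],[25,6],[26,16],[38,6],[40,0],[47,2],[49,0]]
[[3,2],[4,20],[12,2],[25,6],[26,16],[38,6],[40,0],[47,2],[49,0]]
[[3,2],[4,20],[12,2],[25,6],[26,16],[38,6],[40,0],[44,9],[47,2],[49,0]]
[[3,2],[4,20],[12,2],[25,6],[26,16],[38,9],[43,0],[44,9],[47,2],[49,0]]
[[3,2],[4,20],[12,2],[23,20],[30,16],[38,9],[43,0],[44,9],[47,2],[49,0]]
[[3,2],[4,20],[12,2],[23,20],[30,16],[36,20],[41,9],[43,0],[44,9],[47,2],[49,0]]
[[3,2],[4,20],[12,2],[23,20],[30,16],[36,20],[41,9],[43,0],[44,9],[47,2],[49,0]]
[[3,2],[4,20],[12,2],[23,20],[30,16],[36,20],[41,9],[43,0],[44,9],[47,2],[49,0]]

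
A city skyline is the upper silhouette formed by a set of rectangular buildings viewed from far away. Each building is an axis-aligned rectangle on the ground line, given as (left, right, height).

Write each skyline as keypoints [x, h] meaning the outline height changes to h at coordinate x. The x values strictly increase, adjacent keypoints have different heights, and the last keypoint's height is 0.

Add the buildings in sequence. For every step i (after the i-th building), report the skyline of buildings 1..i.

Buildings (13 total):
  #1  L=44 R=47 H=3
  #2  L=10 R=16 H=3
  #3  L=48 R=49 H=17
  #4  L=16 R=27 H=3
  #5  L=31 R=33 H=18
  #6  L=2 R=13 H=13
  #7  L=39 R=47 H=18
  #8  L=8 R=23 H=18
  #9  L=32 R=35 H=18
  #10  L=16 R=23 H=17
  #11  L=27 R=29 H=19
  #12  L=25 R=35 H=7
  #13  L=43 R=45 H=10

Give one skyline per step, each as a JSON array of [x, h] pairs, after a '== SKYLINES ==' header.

== SKYLINES ==
[[44,3],[47,0]]
[[10,3],[16,0],[44,3],[47,0]]
[[10,3],[16,0],[44,3],[47,0],[48,17],[49,0]]
[[10,3],[27,0],[44,3],[47,0],[48,17],[49,0]]
[[10,3],[27,0],[31,18],[33,0],[44,3],[47,0],[48,17],[49,0]]
[[2,13],[13,3],[27,0],[31,18],[33,0],[44,3],[47,0],[48,17],[49,0]]
[[2,13],[13,3],[27,0],[31,18],[33,0],[39,18],[47,0],[48,17],[49,0]]
[[2,13],[8,18],[23,3],[27,0],[31,18],[33,0],[39,18],[47,0],[48,17],[49,0]]
[[2,13],[8,18],[23,3],[27,0],[31,18],[35,0],[39,18],[47,0],[48,17],[49,0]]
[[2,13],[8,18],[23,3],[27,0],[31,18],[35,0],[39,18],[47,0],[48,17],[49,0]]
[[2,13],[8,18],[23,3],[27,19],[29,0],[31,18],[35,0],[39,18],[47,0],[48,17],[49,0]]
[[2,13],[8,18],[23,3],[25,7],[27,19],[29,7],[31,18],[35,0],[39,18],[47,0],[48,17],[49,0]]
[[2,13],[8,18],[23,3],[25,7],[27,19],[29,7],[31,18],[35,0],[39,18],[47,0],[48,17],[49,0]]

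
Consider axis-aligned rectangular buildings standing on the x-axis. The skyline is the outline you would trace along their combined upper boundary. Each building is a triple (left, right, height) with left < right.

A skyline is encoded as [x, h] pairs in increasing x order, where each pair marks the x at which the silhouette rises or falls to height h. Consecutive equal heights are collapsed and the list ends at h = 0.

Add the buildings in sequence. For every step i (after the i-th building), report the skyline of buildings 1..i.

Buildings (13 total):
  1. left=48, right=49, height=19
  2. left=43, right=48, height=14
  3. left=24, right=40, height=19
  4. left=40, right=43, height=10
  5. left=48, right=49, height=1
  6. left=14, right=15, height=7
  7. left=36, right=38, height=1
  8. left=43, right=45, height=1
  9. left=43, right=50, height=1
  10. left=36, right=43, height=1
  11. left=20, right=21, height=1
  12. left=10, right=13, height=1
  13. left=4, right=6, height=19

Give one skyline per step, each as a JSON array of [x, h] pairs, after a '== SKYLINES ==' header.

== SKYLINES ==
[[48,19],[49,0]]
[[43,14],[48,19],[49,0]]
[[24,19],[40,0],[43,14],[48,19],[49,0]]
[[24,19],[40,10],[43,14],[48,19],[49,0]]
[[24,19],[40,10],[43,14],[48,19],[49,0]]
[[14,7],[15,0],[24,19],[40,10],[43,14],[48,19],[49,0]]
[[14,7],[15,0],[24,19],[40,10],[43,14],[48,19],[49,0]]
[[14,7],[15,0],[24,19],[40,10],[43,14],[48,19],[49,0]]
[[14,7],[15,0],[24,19],[40,10],[43,14],[48,19],[49,1],[50,0]]
[[14,7],[15,0],[24,19],[40,10],[43,14],[48,19],[49,1],[50,0]]
[[14,7],[15,0],[20,1],[21,0],[24,19],[40,10],[43,14],[48,19],[49,1],[50,0]]
[[10,1],[13,0],[14,7],[15,0],[20,1],[21,0],[24,19],[40,10],[43,14],[48,19],[49,1],[50,0]]
[[4,19],[6,0],[10,1],[13,0],[14,7],[15,0],[20,1],[21,0],[24,19],[40,10],[43,14],[48,19],[49,1],[50,0]]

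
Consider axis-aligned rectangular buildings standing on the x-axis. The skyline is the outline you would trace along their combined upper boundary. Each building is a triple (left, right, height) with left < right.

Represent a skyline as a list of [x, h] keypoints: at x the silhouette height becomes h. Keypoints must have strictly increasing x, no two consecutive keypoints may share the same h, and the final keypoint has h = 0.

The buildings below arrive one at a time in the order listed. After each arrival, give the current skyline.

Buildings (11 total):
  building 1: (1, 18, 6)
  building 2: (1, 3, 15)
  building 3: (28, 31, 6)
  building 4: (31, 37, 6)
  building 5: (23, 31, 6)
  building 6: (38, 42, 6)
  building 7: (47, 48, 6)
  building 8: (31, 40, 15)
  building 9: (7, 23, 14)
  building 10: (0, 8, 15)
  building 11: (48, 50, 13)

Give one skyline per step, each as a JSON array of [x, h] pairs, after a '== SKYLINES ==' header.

== SKYLINES ==
[[1,6],[18,0]]
[[1,15],[3,6],[18,0]]
[[1,15],[3,6],[18,0],[28,6],[31,0]]
[[1,15],[3,6],[18,0],[28,6],[37,0]]
[[1,15],[3,6],[18,0],[23,6],[37,0]]
[[1,15],[3,6],[18,0],[23,6],[37,0],[38,6],[42,0]]
[[1,15],[3,6],[18,0],[23,6],[37,0],[38,6],[42,0],[47,6],[48,0]]
[[1,15],[3,6],[18,0],[23,6],[31,15],[40,6],[42,0],[47,6],[48,0]]
[[1,15],[3,6],[7,14],[23,6],[31,15],[40,6],[42,0],[47,6],[48,0]]
[[0,15],[8,14],[23,6],[31,15],[40,6],[42,0],[47,6],[48,0]]
[[0,15],[8,14],[23,6],[31,15],[40,6],[42,0],[47,6],[48,13],[50,0]]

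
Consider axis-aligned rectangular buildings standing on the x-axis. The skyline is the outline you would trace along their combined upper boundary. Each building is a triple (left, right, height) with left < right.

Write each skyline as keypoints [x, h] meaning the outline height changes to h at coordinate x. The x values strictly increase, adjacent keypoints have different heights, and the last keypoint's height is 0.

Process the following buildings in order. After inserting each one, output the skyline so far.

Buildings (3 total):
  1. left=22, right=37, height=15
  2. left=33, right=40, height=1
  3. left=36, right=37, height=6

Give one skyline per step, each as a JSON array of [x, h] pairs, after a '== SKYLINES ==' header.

== SKYLINES ==
[[22,15],[37,0]]
[[22,15],[37,1],[40,0]]
[[22,15],[37,1],[40,0]]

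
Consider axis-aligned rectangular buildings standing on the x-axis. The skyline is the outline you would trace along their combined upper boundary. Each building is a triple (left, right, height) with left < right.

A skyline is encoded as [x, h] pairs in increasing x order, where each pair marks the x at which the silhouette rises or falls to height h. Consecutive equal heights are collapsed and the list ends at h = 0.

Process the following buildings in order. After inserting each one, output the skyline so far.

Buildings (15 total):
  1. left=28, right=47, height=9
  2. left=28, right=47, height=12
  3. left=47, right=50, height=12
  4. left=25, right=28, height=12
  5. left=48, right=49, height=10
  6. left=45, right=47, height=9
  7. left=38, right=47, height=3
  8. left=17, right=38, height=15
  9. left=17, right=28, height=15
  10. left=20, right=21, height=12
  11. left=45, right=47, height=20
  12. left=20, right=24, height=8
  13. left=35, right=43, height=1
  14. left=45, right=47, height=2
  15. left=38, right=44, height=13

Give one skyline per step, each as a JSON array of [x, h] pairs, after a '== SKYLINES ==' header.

== SKYLINES ==
[[28,9],[47,0]]
[[28,12],[47,0]]
[[28,12],[50,0]]
[[25,12],[50,0]]
[[25,12],[50,0]]
[[25,12],[50,0]]
[[25,12],[50,0]]
[[17,15],[38,12],[50,0]]
[[17,15],[38,12],[50,0]]
[[17,15],[38,12],[50,0]]
[[17,15],[38,12],[45,20],[47,12],[50,0]]
[[17,15],[38,12],[45,20],[47,12],[50,0]]
[[17,15],[38,12],[45,20],[47,12],[50,0]]
[[17,15],[38,12],[45,20],[47,12],[50,0]]
[[17,15],[38,13],[44,12],[45,20],[47,12],[50,0]]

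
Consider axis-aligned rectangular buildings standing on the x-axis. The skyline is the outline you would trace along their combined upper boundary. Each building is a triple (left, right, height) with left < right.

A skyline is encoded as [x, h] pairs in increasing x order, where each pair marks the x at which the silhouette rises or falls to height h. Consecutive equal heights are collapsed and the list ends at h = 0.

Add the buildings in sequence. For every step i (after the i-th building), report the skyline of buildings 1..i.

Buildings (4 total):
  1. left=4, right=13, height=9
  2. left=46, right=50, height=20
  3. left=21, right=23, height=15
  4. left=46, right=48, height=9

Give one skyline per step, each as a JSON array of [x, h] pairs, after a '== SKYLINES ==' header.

== SKYLINES ==
[[4,9],[13,0]]
[[4,9],[13,0],[46,20],[50,0]]
[[4,9],[13,0],[21,15],[23,0],[46,20],[50,0]]
[[4,9],[13,0],[21,15],[23,0],[46,20],[50,0]]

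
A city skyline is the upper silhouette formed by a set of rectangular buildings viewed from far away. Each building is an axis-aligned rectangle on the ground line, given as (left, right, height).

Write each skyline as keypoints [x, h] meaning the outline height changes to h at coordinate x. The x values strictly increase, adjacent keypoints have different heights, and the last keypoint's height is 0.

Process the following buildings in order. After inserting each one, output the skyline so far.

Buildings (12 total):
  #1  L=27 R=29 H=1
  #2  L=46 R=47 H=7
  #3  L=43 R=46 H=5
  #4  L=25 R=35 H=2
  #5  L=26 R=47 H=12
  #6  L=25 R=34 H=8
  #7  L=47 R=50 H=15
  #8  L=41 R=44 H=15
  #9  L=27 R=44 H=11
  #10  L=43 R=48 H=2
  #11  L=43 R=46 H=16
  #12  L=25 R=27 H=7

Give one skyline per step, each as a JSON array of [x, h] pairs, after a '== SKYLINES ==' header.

== SKYLINES ==
[[27,1],[29,0]]
[[27,1],[29,0],[46,7],[47,0]]
[[27,1],[29,0],[43,5],[46,7],[47,0]]
[[25,2],[35,0],[43,5],[46,7],[47,0]]
[[25,2],[26,12],[47,0]]
[[25,8],[26,12],[47,0]]
[[25,8],[26,12],[47,15],[50,0]]
[[25,8],[26,12],[41,15],[44,12],[47,15],[50,0]]
[[25,8],[26,12],[41,15],[44,12],[47,15],[50,0]]
[[25,8],[26,12],[41,15],[44,12],[47,15],[50,0]]
[[25,8],[26,12],[41,15],[43,16],[46,12],[47,15],[50,0]]
[[25,8],[26,12],[41,15],[43,16],[46,12],[47,15],[50,0]]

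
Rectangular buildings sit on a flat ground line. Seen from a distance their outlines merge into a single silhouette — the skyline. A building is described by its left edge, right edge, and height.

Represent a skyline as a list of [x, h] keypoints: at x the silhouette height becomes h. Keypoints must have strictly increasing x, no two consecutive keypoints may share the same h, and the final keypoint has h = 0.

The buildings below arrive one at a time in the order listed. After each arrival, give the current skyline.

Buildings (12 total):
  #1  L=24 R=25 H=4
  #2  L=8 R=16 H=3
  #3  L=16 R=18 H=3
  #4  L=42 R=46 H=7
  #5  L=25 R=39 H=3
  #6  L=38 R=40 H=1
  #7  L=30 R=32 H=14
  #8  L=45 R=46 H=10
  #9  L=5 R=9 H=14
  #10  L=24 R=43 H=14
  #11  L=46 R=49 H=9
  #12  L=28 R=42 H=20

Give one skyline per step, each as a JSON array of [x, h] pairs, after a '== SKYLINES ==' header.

== SKYLINES ==
[[24,4],[25,0]]
[[8,3],[16,0],[24,4],[25,0]]
[[8,3],[18,0],[24,4],[25,0]]
[[8,3],[18,0],[24,4],[25,0],[42,7],[46,0]]
[[8,3],[18,0],[24,4],[25,3],[39,0],[42,7],[46,0]]
[[8,3],[18,0],[24,4],[25,3],[39,1],[40,0],[42,7],[46,0]]
[[8,3],[18,0],[24,4],[25,3],[30,14],[32,3],[39,1],[40,0],[42,7],[46,0]]
[[8,3],[18,0],[24,4],[25,3],[30,14],[32,3],[39,1],[40,0],[42,7],[45,10],[46,0]]
[[5,14],[9,3],[18,0],[24,4],[25,3],[30,14],[32,3],[39,1],[40,0],[42,7],[45,10],[46,0]]
[[5,14],[9,3],[18,0],[24,14],[43,7],[45,10],[46,0]]
[[5,14],[9,3],[18,0],[24,14],[43,7],[45,10],[46,9],[49,0]]
[[5,14],[9,3],[18,0],[24,14],[28,20],[42,14],[43,7],[45,10],[46,9],[49,0]]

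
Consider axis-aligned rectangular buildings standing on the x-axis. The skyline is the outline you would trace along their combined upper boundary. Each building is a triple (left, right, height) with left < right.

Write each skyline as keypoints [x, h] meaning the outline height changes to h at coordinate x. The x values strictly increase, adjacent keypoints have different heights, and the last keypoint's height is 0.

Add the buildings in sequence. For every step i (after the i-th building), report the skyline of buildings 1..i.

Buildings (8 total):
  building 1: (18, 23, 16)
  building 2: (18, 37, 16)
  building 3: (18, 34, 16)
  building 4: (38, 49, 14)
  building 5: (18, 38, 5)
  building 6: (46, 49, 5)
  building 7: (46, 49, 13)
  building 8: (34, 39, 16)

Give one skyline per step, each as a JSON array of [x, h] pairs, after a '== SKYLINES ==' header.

== SKYLINES ==
[[18,16],[23,0]]
[[18,16],[37,0]]
[[18,16],[37,0]]
[[18,16],[37,0],[38,14],[49,0]]
[[18,16],[37,5],[38,14],[49,0]]
[[18,16],[37,5],[38,14],[49,0]]
[[18,16],[37,5],[38,14],[49,0]]
[[18,16],[39,14],[49,0]]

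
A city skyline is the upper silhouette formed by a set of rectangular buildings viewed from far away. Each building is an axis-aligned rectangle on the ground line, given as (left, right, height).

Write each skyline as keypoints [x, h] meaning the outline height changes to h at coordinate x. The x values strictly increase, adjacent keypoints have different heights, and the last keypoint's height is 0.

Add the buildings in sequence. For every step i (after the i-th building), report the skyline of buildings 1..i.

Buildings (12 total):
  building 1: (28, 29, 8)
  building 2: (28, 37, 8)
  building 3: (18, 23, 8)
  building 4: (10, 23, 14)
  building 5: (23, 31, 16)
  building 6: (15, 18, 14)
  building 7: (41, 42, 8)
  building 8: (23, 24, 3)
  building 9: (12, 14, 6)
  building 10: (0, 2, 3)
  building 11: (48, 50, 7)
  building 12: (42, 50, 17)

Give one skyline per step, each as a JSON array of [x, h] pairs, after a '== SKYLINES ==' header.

== SKYLINES ==
[[28,8],[29,0]]
[[28,8],[37,0]]
[[18,8],[23,0],[28,8],[37,0]]
[[10,14],[23,0],[28,8],[37,0]]
[[10,14],[23,16],[31,8],[37,0]]
[[10,14],[23,16],[31,8],[37,0]]
[[10,14],[23,16],[31,8],[37,0],[41,8],[42,0]]
[[10,14],[23,16],[31,8],[37,0],[41,8],[42,0]]
[[10,14],[23,16],[31,8],[37,0],[41,8],[42,0]]
[[0,3],[2,0],[10,14],[23,16],[31,8],[37,0],[41,8],[42,0]]
[[0,3],[2,0],[10,14],[23,16],[31,8],[37,0],[41,8],[42,0],[48,7],[50,0]]
[[0,3],[2,0],[10,14],[23,16],[31,8],[37,0],[41,8],[42,17],[50,0]]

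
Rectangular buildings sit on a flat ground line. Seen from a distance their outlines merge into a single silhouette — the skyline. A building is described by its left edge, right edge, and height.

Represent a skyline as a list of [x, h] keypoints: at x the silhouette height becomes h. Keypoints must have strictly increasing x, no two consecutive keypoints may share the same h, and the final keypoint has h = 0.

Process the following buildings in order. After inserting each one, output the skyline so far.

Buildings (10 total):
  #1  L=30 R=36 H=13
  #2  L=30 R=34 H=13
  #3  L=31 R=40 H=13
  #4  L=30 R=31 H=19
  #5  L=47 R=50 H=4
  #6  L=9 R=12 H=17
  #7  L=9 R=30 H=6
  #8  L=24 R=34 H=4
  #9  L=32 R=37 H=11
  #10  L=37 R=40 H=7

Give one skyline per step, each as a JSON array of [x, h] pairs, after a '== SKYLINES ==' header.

== SKYLINES ==
[[30,13],[36,0]]
[[30,13],[36,0]]
[[30,13],[40,0]]
[[30,19],[31,13],[40,0]]
[[30,19],[31,13],[40,0],[47,4],[50,0]]
[[9,17],[12,0],[30,19],[31,13],[40,0],[47,4],[50,0]]
[[9,17],[12,6],[30,19],[31,13],[40,0],[47,4],[50,0]]
[[9,17],[12,6],[30,19],[31,13],[40,0],[47,4],[50,0]]
[[9,17],[12,6],[30,19],[31,13],[40,0],[47,4],[50,0]]
[[9,17],[12,6],[30,19],[31,13],[40,0],[47,4],[50,0]]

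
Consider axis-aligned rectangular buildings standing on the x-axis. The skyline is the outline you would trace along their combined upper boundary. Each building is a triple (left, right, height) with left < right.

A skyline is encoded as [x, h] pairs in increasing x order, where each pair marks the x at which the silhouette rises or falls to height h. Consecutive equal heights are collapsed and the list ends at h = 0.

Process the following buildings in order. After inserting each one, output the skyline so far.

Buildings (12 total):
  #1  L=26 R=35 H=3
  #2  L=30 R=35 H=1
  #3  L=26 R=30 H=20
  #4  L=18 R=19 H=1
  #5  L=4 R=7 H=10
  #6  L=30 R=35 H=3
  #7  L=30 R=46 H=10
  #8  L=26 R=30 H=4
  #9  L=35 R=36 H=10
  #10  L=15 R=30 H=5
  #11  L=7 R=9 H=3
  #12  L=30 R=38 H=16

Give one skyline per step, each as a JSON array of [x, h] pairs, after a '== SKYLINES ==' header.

== SKYLINES ==
[[26,3],[35,0]]
[[26,3],[35,0]]
[[26,20],[30,3],[35,0]]
[[18,1],[19,0],[26,20],[30,3],[35,0]]
[[4,10],[7,0],[18,1],[19,0],[26,20],[30,3],[35,0]]
[[4,10],[7,0],[18,1],[19,0],[26,20],[30,3],[35,0]]
[[4,10],[7,0],[18,1],[19,0],[26,20],[30,10],[46,0]]
[[4,10],[7,0],[18,1],[19,0],[26,20],[30,10],[46,0]]
[[4,10],[7,0],[18,1],[19,0],[26,20],[30,10],[46,0]]
[[4,10],[7,0],[15,5],[26,20],[30,10],[46,0]]
[[4,10],[7,3],[9,0],[15,5],[26,20],[30,10],[46,0]]
[[4,10],[7,3],[9,0],[15,5],[26,20],[30,16],[38,10],[46,0]]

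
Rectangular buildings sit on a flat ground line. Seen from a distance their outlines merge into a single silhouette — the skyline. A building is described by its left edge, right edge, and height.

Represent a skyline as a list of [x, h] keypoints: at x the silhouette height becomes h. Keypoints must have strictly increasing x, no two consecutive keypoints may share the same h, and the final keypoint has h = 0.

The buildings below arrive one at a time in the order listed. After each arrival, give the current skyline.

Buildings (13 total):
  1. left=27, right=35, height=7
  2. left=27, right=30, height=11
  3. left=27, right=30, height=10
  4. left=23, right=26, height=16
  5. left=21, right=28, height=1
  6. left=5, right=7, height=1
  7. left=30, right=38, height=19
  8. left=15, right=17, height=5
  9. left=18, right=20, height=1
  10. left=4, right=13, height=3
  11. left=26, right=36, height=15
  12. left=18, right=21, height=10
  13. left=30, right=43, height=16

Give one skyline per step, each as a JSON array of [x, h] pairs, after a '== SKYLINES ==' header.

== SKYLINES ==
[[27,7],[35,0]]
[[27,11],[30,7],[35,0]]
[[27,11],[30,7],[35,0]]
[[23,16],[26,0],[27,11],[30,7],[35,0]]
[[21,1],[23,16],[26,1],[27,11],[30,7],[35,0]]
[[5,1],[7,0],[21,1],[23,16],[26,1],[27,11],[30,7],[35,0]]
[[5,1],[7,0],[21,1],[23,16],[26,1],[27,11],[30,19],[38,0]]
[[5,1],[7,0],[15,5],[17,0],[21,1],[23,16],[26,1],[27,11],[30,19],[38,0]]
[[5,1],[7,0],[15,5],[17,0],[18,1],[20,0],[21,1],[23,16],[26,1],[27,11],[30,19],[38,0]]
[[4,3],[13,0],[15,5],[17,0],[18,1],[20,0],[21,1],[23,16],[26,1],[27,11],[30,19],[38,0]]
[[4,3],[13,0],[15,5],[17,0],[18,1],[20,0],[21,1],[23,16],[26,15],[30,19],[38,0]]
[[4,3],[13,0],[15,5],[17,0],[18,10],[21,1],[23,16],[26,15],[30,19],[38,0]]
[[4,3],[13,0],[15,5],[17,0],[18,10],[21,1],[23,16],[26,15],[30,19],[38,16],[43,0]]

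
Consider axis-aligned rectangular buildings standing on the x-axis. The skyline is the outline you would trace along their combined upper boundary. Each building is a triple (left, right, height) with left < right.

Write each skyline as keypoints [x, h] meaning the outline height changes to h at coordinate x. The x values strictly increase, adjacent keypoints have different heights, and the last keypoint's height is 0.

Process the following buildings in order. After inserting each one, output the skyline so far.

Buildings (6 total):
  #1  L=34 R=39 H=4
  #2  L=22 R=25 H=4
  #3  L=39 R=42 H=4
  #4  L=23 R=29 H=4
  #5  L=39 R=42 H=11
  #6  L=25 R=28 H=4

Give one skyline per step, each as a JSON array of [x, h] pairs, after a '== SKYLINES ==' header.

== SKYLINES ==
[[34,4],[39,0]]
[[22,4],[25,0],[34,4],[39,0]]
[[22,4],[25,0],[34,4],[42,0]]
[[22,4],[29,0],[34,4],[42,0]]
[[22,4],[29,0],[34,4],[39,11],[42,0]]
[[22,4],[29,0],[34,4],[39,11],[42,0]]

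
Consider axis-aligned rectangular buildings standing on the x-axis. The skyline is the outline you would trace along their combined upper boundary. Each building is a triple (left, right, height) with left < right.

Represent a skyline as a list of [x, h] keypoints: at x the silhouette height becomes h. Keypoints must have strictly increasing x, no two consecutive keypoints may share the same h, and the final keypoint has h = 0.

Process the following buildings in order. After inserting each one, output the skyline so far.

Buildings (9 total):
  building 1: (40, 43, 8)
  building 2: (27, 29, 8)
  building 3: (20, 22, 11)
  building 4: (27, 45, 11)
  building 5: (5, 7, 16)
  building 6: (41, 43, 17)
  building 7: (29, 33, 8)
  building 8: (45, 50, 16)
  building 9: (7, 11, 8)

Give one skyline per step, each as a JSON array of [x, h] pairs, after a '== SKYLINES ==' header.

== SKYLINES ==
[[40,8],[43,0]]
[[27,8],[29,0],[40,8],[43,0]]
[[20,11],[22,0],[27,8],[29,0],[40,8],[43,0]]
[[20,11],[22,0],[27,11],[45,0]]
[[5,16],[7,0],[20,11],[22,0],[27,11],[45,0]]
[[5,16],[7,0],[20,11],[22,0],[27,11],[41,17],[43,11],[45,0]]
[[5,16],[7,0],[20,11],[22,0],[27,11],[41,17],[43,11],[45,0]]
[[5,16],[7,0],[20,11],[22,0],[27,11],[41,17],[43,11],[45,16],[50,0]]
[[5,16],[7,8],[11,0],[20,11],[22,0],[27,11],[41,17],[43,11],[45,16],[50,0]]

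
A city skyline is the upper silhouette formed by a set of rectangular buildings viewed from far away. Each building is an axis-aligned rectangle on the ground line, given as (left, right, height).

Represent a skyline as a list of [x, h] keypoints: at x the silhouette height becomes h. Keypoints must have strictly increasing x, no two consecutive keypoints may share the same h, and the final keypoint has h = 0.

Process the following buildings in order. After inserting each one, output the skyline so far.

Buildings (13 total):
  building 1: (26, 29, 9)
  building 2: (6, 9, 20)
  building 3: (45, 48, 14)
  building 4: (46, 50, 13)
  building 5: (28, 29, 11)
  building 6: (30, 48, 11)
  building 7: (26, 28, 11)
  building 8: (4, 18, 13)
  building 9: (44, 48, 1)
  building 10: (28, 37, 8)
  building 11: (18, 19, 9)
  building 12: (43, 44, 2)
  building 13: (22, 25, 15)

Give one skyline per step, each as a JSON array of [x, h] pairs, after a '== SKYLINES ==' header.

== SKYLINES ==
[[26,9],[29,0]]
[[6,20],[9,0],[26,9],[29,0]]
[[6,20],[9,0],[26,9],[29,0],[45,14],[48,0]]
[[6,20],[9,0],[26,9],[29,0],[45,14],[48,13],[50,0]]
[[6,20],[9,0],[26,9],[28,11],[29,0],[45,14],[48,13],[50,0]]
[[6,20],[9,0],[26,9],[28,11],[29,0],[30,11],[45,14],[48,13],[50,0]]
[[6,20],[9,0],[26,11],[29,0],[30,11],[45,14],[48,13],[50,0]]
[[4,13],[6,20],[9,13],[18,0],[26,11],[29,0],[30,11],[45,14],[48,13],[50,0]]
[[4,13],[6,20],[9,13],[18,0],[26,11],[29,0],[30,11],[45,14],[48,13],[50,0]]
[[4,13],[6,20],[9,13],[18,0],[26,11],[29,8],[30,11],[45,14],[48,13],[50,0]]
[[4,13],[6,20],[9,13],[18,9],[19,0],[26,11],[29,8],[30,11],[45,14],[48,13],[50,0]]
[[4,13],[6,20],[9,13],[18,9],[19,0],[26,11],[29,8],[30,11],[45,14],[48,13],[50,0]]
[[4,13],[6,20],[9,13],[18,9],[19,0],[22,15],[25,0],[26,11],[29,8],[30,11],[45,14],[48,13],[50,0]]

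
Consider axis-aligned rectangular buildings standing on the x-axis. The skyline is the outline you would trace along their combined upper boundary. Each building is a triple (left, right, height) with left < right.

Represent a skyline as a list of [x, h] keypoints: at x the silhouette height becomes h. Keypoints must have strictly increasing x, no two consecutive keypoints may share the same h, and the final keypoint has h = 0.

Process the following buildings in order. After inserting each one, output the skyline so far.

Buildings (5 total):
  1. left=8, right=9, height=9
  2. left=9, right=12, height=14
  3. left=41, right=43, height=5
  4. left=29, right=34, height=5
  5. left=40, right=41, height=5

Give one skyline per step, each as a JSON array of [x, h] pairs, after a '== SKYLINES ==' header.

== SKYLINES ==
[[8,9],[9,0]]
[[8,9],[9,14],[12,0]]
[[8,9],[9,14],[12,0],[41,5],[43,0]]
[[8,9],[9,14],[12,0],[29,5],[34,0],[41,5],[43,0]]
[[8,9],[9,14],[12,0],[29,5],[34,0],[40,5],[43,0]]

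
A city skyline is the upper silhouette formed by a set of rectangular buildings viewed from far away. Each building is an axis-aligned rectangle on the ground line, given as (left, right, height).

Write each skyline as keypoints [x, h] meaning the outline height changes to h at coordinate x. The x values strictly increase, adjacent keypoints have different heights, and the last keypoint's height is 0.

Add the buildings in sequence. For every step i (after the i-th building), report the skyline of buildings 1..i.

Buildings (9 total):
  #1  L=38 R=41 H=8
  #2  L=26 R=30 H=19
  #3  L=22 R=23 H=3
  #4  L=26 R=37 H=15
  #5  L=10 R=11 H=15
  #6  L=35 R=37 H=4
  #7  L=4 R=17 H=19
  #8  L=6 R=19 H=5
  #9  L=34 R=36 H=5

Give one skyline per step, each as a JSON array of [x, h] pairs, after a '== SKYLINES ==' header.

== SKYLINES ==
[[38,8],[41,0]]
[[26,19],[30,0],[38,8],[41,0]]
[[22,3],[23,0],[26,19],[30,0],[38,8],[41,0]]
[[22,3],[23,0],[26,19],[30,15],[37,0],[38,8],[41,0]]
[[10,15],[11,0],[22,3],[23,0],[26,19],[30,15],[37,0],[38,8],[41,0]]
[[10,15],[11,0],[22,3],[23,0],[26,19],[30,15],[37,0],[38,8],[41,0]]
[[4,19],[17,0],[22,3],[23,0],[26,19],[30,15],[37,0],[38,8],[41,0]]
[[4,19],[17,5],[19,0],[22,3],[23,0],[26,19],[30,15],[37,0],[38,8],[41,0]]
[[4,19],[17,5],[19,0],[22,3],[23,0],[26,19],[30,15],[37,0],[38,8],[41,0]]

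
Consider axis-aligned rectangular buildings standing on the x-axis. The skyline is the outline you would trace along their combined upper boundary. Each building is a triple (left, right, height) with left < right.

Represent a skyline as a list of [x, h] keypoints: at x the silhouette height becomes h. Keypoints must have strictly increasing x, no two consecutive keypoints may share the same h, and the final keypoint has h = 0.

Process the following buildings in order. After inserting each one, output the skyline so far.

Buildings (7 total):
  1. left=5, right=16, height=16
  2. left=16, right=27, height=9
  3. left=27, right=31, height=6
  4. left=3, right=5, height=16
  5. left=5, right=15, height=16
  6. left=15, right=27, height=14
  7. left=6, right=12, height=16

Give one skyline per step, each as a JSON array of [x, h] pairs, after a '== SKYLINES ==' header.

== SKYLINES ==
[[5,16],[16,0]]
[[5,16],[16,9],[27,0]]
[[5,16],[16,9],[27,6],[31,0]]
[[3,16],[16,9],[27,6],[31,0]]
[[3,16],[16,9],[27,6],[31,0]]
[[3,16],[16,14],[27,6],[31,0]]
[[3,16],[16,14],[27,6],[31,0]]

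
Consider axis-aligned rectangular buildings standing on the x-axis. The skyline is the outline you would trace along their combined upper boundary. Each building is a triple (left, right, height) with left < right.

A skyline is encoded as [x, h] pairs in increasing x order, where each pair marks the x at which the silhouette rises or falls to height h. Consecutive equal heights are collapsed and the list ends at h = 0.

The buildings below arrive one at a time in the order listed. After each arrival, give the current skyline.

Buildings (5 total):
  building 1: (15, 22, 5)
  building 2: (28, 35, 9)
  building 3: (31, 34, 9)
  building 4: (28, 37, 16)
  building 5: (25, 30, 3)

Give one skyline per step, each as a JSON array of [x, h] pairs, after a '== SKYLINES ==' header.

== SKYLINES ==
[[15,5],[22,0]]
[[15,5],[22,0],[28,9],[35,0]]
[[15,5],[22,0],[28,9],[35,0]]
[[15,5],[22,0],[28,16],[37,0]]
[[15,5],[22,0],[25,3],[28,16],[37,0]]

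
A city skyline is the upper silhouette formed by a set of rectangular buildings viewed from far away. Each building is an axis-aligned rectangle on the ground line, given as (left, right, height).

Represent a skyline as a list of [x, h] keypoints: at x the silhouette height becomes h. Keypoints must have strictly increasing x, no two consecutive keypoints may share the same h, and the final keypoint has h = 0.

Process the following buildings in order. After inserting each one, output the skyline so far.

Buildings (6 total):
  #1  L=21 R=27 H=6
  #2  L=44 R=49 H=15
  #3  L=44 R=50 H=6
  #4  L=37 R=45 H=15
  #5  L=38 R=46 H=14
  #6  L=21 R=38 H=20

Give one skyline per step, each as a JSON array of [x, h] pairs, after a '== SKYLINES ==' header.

== SKYLINES ==
[[21,6],[27,0]]
[[21,6],[27,0],[44,15],[49,0]]
[[21,6],[27,0],[44,15],[49,6],[50,0]]
[[21,6],[27,0],[37,15],[49,6],[50,0]]
[[21,6],[27,0],[37,15],[49,6],[50,0]]
[[21,20],[38,15],[49,6],[50,0]]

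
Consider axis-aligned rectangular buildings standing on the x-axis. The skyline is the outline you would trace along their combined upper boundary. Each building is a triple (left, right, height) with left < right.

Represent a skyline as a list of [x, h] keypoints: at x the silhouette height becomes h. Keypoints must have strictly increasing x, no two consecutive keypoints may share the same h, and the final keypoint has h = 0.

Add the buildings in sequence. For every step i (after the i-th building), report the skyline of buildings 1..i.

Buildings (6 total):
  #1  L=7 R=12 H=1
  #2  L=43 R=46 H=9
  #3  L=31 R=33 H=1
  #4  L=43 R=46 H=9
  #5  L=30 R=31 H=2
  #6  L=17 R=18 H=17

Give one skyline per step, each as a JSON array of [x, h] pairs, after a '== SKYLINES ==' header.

== SKYLINES ==
[[7,1],[12,0]]
[[7,1],[12,0],[43,9],[46,0]]
[[7,1],[12,0],[31,1],[33,0],[43,9],[46,0]]
[[7,1],[12,0],[31,1],[33,0],[43,9],[46,0]]
[[7,1],[12,0],[30,2],[31,1],[33,0],[43,9],[46,0]]
[[7,1],[12,0],[17,17],[18,0],[30,2],[31,1],[33,0],[43,9],[46,0]]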